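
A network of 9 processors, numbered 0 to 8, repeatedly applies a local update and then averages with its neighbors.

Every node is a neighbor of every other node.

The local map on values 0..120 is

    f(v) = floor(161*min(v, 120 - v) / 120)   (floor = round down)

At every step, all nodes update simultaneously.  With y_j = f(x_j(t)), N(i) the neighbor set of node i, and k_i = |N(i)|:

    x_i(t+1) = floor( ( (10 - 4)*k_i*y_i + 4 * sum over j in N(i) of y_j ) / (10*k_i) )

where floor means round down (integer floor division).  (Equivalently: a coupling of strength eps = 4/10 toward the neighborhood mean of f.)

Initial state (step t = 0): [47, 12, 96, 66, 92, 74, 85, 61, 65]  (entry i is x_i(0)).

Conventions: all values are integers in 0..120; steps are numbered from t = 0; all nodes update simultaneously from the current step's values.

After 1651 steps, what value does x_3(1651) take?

Simulating step by step:
t=0: [47, 12, 96, 66, 92, 74, 85, 61, 65]
t=1: [58, 32, 41, 63, 44, 57, 49, 67, 64]
t=2: [72, 52, 60, 71, 62, 71, 65, 68, 71]
t=3: [66, 69, 75, 67, 73, 67, 71, 69, 67]
t=4: [70, 67, 63, 69, 65, 69, 66, 67, 69]
t=5: [68, 70, 73, 69, 71, 69, 71, 70, 69]
t=6: [67, 66, 64, 67, 65, 67, 65, 66, 67]
t=7: [71, 72, 73, 71, 72, 71, 72, 72, 71]
t=8: [64, 64, 63, 64, 64, 64, 64, 64, 64]
t=9: [75, 75, 75, 75, 75, 75, 75, 75, 75]
t=10: [60, 60, 60, 60, 60, 60, 60, 60, 60]
t=11: [80, 80, 80, 80, 80, 80, 80, 80, 80]
t=12: [53, 53, 53, 53, 53, 53, 53, 53, 53]
t=13: [71, 71, 71, 71, 71, 71, 71, 71, 71]
t=14: [65, 65, 65, 65, 65, 65, 65, 65, 65]
t=15: [73, 73, 73, 73, 73, 73, 73, 73, 73]
t=16: [63, 63, 63, 63, 63, 63, 63, 63, 63]
t=17: [76, 76, 76, 76, 76, 76, 76, 76, 76]
t=18: [59, 59, 59, 59, 59, 59, 59, 59, 59]
t=19: [79, 79, 79, 79, 79, 79, 79, 79, 79]
t=20: [55, 55, 55, 55, 55, 55, 55, 55, 55]
t=21: [73, 73, 73, 73, 73, 73, 73, 73, 73]

Answer: x_3(1651) = 79
Key observation: The state at step 15, [73, 73, 73, 73, 73, 73, 73, 73, 73], reappears at step 21: the system is in a cycle of period 6 from step 15 on.  Therefore the state at step 1651 equals the state at step 15 + ((1651 - 15) mod 6) = 19, which is [79, 79, 79, 79, 79, 79, 79, 79, 79].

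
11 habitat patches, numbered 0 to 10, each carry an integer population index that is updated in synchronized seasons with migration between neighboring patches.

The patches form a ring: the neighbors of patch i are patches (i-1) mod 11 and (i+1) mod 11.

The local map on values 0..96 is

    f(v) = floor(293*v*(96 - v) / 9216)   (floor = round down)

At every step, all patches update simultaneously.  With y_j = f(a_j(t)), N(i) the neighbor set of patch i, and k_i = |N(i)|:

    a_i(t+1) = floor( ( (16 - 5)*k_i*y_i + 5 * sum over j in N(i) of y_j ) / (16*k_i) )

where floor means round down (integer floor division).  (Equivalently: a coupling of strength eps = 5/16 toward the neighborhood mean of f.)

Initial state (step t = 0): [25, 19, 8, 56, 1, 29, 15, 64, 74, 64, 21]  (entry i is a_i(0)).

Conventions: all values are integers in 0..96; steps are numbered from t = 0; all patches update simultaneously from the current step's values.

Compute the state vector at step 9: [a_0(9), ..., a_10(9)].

Simulating step by step:
t=0: [25, 19, 8, 56, 1, 29, 15, 64, 74, 64, 21]
t=1: [53, 43, 33, 52, 22, 48, 45, 58, 55, 60, 53]
t=2: [72, 71, 67, 67, 57, 69, 71, 70, 70, 69, 71]
t=3: [54, 56, 60, 62, 66, 60, 56, 56, 57, 58, 56]
t=4: [71, 70, 68, 66, 63, 67, 70, 70, 70, 70, 71]
t=5: [56, 57, 59, 62, 64, 61, 57, 57, 57, 56, 56]
t=6: [70, 70, 68, 67, 65, 67, 69, 70, 70, 70, 71]
t=7: [56, 57, 59, 61, 63, 61, 59, 57, 57, 56, 56]
t=8: [70, 70, 68, 67, 66, 67, 68, 69, 70, 70, 71]
t=9: [56, 57, 59, 61, 61, 61, 60, 58, 57, 56, 56]

Answer: [56, 57, 59, 61, 61, 61, 60, 58, 57, 56, 56]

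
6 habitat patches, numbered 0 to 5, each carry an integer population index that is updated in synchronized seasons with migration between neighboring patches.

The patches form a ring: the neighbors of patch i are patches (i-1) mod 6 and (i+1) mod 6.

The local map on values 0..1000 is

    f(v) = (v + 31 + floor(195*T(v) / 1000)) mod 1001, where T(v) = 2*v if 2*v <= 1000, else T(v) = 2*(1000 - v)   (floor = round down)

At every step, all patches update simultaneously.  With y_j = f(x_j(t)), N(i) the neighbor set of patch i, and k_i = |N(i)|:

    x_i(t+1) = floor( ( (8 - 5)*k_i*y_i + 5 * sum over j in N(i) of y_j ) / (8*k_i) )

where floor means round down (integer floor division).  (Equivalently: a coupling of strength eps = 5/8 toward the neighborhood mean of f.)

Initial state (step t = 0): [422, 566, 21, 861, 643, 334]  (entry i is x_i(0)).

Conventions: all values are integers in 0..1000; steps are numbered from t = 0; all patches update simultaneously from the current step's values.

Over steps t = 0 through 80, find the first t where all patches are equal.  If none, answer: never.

Simulating step by step:
t=0: [422, 566, 21, 861, 643, 334]  (not all equal)
t=1: [625, 498, 557, 627, 755, 632]  (not all equal)
t=2: [778, 759, 761, 813, 833, 828]  (not all equal)
t=3: [900, 887, 894, 910, 924, 917]  (not all equal)
t=4: [970, 965, 967, 975, 980, 978]  (not all equal)
t=5: [11, 9, 10, 13, 15, 14]  (not all equal)
t=6: [46, 44, 45, 48, 50, 49]  (not all equal)
t=7: [94, 92, 93, 96, 98, 97]  (not all equal)
t=8: [161, 159, 160, 163, 165, 164]  (not all equal)
t=9: [254, 252, 253, 256, 258, 257]  (not all equal)
t=10: [384, 382, 382, 385, 387, 387]  (not all equal)
t=11: [564, 561, 562, 565, 567, 566]  (not all equal)
t=12: [764, 763, 763, 764, 765, 765]  (not all equal)
t=13: [886, 886, 886, 886, 887, 887]  (not all equal)
t=14: [961, 961, 961, 961, 961, 961]  (all equal)

Answer: 14
Key observation: Synchronization is absorbing here: once all patches are equal they stay equal, and step 14 is the first all-equal step.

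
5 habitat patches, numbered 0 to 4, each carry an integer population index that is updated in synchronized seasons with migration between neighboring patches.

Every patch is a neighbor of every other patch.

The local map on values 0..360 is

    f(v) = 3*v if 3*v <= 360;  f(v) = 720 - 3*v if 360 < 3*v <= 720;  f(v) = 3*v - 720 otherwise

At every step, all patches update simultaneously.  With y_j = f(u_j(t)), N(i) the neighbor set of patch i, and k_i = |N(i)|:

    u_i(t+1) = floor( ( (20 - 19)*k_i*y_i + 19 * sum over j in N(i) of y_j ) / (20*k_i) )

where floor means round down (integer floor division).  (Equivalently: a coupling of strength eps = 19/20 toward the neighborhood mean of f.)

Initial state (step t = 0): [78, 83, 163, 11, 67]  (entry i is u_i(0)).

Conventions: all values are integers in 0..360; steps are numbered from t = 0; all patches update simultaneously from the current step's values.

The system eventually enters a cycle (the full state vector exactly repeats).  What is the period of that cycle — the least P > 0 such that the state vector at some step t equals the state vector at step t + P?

Simulating step by step:
t=0: [78, 83, 163, 11, 67]
t=1: [181, 178, 181, 218, 187]
t=2: [148, 146, 148, 169, 151]
t=3: [260, 259, 260, 272, 262]
t=4: [69, 69, 69, 62, 68]
t=5: [201, 201, 201, 205, 201]
t=6: [114, 114, 114, 116, 114]
t=7: [343, 343, 343, 342, 343]
t=8: [308, 308, 308, 308, 308]
t=9: [204, 204, 204, 204, 204]
t=10: [108, 108, 108, 108, 108]
t=11: [324, 324, 324, 324, 324]
t=12: [252, 252, 252, 252, 252]
t=13: [36, 36, 36, 36, 36]
t=14: [108, 108, 108, 108, 108]

Answer: 4
Key observation: The state at step 10, [108, 108, 108, 108, 108], reappears at step 14 — and no state repeats earlier — so the cycle the system enters has period 4.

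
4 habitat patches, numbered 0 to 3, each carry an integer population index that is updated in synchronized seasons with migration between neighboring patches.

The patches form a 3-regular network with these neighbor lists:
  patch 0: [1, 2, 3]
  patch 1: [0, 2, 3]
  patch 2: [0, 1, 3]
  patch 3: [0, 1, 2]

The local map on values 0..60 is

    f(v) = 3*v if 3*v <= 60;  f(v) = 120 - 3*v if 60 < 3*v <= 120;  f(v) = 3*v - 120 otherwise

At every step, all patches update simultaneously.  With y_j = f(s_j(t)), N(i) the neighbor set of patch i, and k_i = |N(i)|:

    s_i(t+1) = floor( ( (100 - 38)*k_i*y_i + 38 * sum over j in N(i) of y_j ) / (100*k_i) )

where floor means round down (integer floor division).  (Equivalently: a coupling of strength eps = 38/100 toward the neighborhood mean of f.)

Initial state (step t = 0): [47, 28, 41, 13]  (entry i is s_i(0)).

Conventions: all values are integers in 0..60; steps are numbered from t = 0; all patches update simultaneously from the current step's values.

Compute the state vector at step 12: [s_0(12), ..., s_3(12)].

Simulating step by step:
t=0: [47, 28, 41, 13]
t=1: [22, 30, 14, 31]
t=2: [46, 34, 40, 32]
t=3: [16, 16, 7, 19]
t=4: [45, 45, 32, 50]
t=5: [18, 18, 22, 25]
t=6: [52, 52, 52, 48]
t=7: [34, 34, 34, 28]
t=8: [20, 20, 20, 29]
t=9: [56, 56, 56, 43]
t=10: [43, 43, 43, 23]
t=11: [14, 14, 14, 35]
t=12: [38, 38, 38, 25]

Answer: [38, 38, 38, 25]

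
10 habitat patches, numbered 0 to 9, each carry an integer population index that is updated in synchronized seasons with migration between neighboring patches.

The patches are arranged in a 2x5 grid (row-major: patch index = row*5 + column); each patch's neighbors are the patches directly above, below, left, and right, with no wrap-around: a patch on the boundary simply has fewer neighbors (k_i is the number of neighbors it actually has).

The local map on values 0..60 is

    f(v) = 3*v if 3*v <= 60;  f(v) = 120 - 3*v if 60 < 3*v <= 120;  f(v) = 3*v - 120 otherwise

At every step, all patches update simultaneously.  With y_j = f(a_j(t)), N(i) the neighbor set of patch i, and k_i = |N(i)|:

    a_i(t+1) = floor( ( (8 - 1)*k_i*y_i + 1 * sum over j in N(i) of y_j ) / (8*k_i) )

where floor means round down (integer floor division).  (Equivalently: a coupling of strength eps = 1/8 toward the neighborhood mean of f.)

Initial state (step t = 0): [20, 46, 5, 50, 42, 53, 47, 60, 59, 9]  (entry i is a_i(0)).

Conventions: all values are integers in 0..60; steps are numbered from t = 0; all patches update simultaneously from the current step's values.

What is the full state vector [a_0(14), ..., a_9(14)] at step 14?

Answer: [17, 31, 23, 47, 57, 33, 23, 40, 54, 30]

Derivation:
t=0: [20, 46, 5, 50, 42, 53, 47, 60, 59, 9]
t=1: [56, 19, 17, 29, 8, 39, 23, 56, 54, 27]
t=2: [45, 56, 50, 33, 25, 8, 49, 48, 41, 38]
t=3: [17, 45, 30, 21, 41, 23, 27, 23, 4, 8]
t=4: [48, 18, 31, 51, 7, 50, 39, 48, 16, 21]
t=5: [26, 49, 28, 32, 24, 27, 7, 24, 46, 54]
t=6: [40, 27, 35, 25, 46, 38, 23, 45, 20, 40]
t=7: [2, 36, 17, 43, 18, 8, 47, 18, 55, 4]
t=8: [7, 13, 47, 14, 48, 22, 22, 52, 42, 16]
t=9: [24, 38, 23, 38, 26, 51, 52, 34, 10, 43]
t=10: [44, 10, 45, 10, 37, 34, 33, 20, 27, 12]
t=11: [13, 28, 18, 28, 12, 17, 22, 55, 39, 34]
t=12: [39, 37, 52, 35, 34, 50, 52, 44, 6, 18]
t=13: [5, 11, 33, 16, 20, 28, 33, 14, 19, 49]
t=14: [17, 31, 23, 47, 57, 33, 23, 40, 54, 30]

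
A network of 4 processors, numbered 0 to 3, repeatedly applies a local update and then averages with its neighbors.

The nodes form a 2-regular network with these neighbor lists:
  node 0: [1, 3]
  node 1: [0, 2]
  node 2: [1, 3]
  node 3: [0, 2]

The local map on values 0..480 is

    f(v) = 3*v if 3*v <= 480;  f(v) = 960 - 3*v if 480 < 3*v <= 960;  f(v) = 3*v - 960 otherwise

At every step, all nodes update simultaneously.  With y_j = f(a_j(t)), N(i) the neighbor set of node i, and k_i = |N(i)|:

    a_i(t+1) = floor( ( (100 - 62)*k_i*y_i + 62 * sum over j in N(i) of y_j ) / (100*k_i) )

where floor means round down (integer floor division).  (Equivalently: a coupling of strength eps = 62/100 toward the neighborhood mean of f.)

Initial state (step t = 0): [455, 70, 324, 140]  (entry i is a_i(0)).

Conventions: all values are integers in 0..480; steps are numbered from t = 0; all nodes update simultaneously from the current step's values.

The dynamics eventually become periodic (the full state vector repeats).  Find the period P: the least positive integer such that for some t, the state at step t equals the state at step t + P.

Simulating step by step:
t=0: [455, 70, 324, 140]
t=1: [349, 209, 199, 288]
t=2: [166, 266, 270, 175]
t=3: [360, 251, 242, 355]
t=4: [142, 188, 185, 149]
t=5: [423, 408, 415, 427]
t=6: [298, 284, 289, 306]
t=7: [71, 90, 81, 65]
t=8: [225, 243, 236, 215]
t=9: [277, 254, 265, 286]
t=10: [142, 166, 155, 129]
t=11: [425, 451, 439, 423]
t=12: [337, 357, 353, 325]
t=13: [58, 88, 76, 52]
t=14: [196, 224, 216, 183]
t=15: [358, 321, 335, 368]
t=16: [88, 50, 62, 104]
t=17: [243, 196, 213, 258]
t=18: [260, 312, 294, 241]
t=19: [149, 89, 110, 170]
t=20: [392, 342, 347, 411]
t=21: [187, 117, 135, 195]
t=22: [376, 382, 378, 391]
t=23: [187, 176, 189, 186]
t=24: [410, 409, 407, 398]
t=25: [257, 266, 254, 253]
t=26: [184, 181, 187, 196]
t=27: [399, 408, 396, 391]
t=28: [237, 244, 234, 225]
t=29: [253, 243, 257, 265]
t=30: [199, 208, 194, 183]
t=31: [369, 357, 375, 385]
t=32: [150, 138, 157, 170]
t=33: [438, 442, 446, 456]
t=34: [374, 366, 383, 381]
t=35: [161, 161, 171, 178]
t=36: [461, 467, 449, 448]
t=37: [416, 418, 402, 397]
t=38: [272, 277, 256, 253]
t=39: [157, 153, 175, 180]
t=40: [451, 455, 437, 440]
t=41: [386, 384, 370, 367]
t=42: [178, 180, 160, 161]
t=43: [439, 440, 460, 462]
t=44: [379, 377, 403, 402]
t=45: [196, 197, 223, 225]
t=46: [344, 345, 313, 313]
t=47: [57, 57, 37, 36]
t=48: [151, 152, 128, 128]
t=49: [432, 432, 406, 405]
t=50: [310, 311, 281, 281]
t=51: [56, 55, 89, 90]
t=52: [198, 197, 236, 237]
t=53: [330, 331, 287, 286]
t=54: [53, 52, 79, 78]
t=55: [181, 182, 210, 211]
t=56: [388, 388, 355, 355]
t=57: [173, 173, 135, 135]
t=58: [429, 429, 416, 416]
t=59: [314, 314, 300, 300]
t=60: [31, 31, 46, 46]
t=61: [106, 106, 124, 124]
t=62: [334, 334, 355, 355]
t=63: [61, 61, 85, 85]
t=64: [205, 205, 232, 232]
t=65: [319, 319, 289, 289]
t=66: [30, 30, 65, 65]
t=67: [122, 122, 162, 162]
t=68: [399, 399, 440, 440]
t=69: [275, 275, 321, 321]
t=70: [94, 94, 43, 43]
t=71: [234, 234, 176, 176]
t=72: [311, 311, 378, 378]
t=73: [72, 72, 128, 128]
t=74: [268, 268, 331, 331]
t=75: [117, 117, 71, 71]
t=76: [308, 308, 255, 255]
t=77: [85, 85, 145, 145]
t=78: [310, 310, 379, 379]
t=79: [75, 75, 131, 131]
t=80: [277, 277, 340, 340]
t=81: [107, 107, 81, 81]
t=82: [296, 296, 267, 267]
t=83: [98, 98, 132, 132]
t=84: [325, 325, 364, 364]
t=85: [51, 51, 95, 95]
t=86: [193, 193, 244, 244]
t=87: [333, 333, 275, 275]
t=88: [68, 68, 105, 105]
t=89: [238, 238, 280, 280]
t=90: [206, 206, 159, 159]
t=91: [383, 383, 435, 435]
t=92: [237, 237, 296, 296]
t=93: [194, 194, 126, 126]
t=94: [378, 378, 378, 378]
t=95: [174, 174, 174, 174]
t=96: [438, 438, 438, 438]
t=97: [354, 354, 354, 354]
t=98: [102, 102, 102, 102]
t=99: [306, 306, 306, 306]
t=100: [42, 42, 42, 42]
t=101: [126, 126, 126, 126]
t=102: [378, 378, 378, 378]

Answer: 8
Key observation: The state at step 94, [378, 378, 378, 378], reappears at step 102 — and no state repeats earlier — so the cycle the system enters has period 8.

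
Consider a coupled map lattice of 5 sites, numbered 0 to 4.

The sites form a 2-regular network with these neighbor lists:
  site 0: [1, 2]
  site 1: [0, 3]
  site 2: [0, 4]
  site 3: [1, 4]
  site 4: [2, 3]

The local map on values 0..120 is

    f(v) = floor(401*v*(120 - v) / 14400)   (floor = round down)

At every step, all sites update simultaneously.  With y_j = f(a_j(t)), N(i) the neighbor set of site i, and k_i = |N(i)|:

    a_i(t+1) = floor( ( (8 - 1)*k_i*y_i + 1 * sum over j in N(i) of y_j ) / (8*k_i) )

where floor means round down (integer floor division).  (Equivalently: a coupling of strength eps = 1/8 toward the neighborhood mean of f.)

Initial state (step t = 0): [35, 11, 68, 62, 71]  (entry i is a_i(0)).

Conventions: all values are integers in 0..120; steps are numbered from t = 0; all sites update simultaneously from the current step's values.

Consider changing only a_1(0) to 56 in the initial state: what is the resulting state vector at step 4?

Simulating step by step:
t=0: [35, 56, 68, 62, 71]
t=1: [84, 98, 96, 99, 96]
t=2: [81, 61, 65, 57, 63]
t=3: [88, 99, 98, 99, 99]
t=4: [75, 58, 60, 57, 57]

Answer: [75, 58, 60, 57, 57]
Key observation: This trace re-runs the system from the modified initial state.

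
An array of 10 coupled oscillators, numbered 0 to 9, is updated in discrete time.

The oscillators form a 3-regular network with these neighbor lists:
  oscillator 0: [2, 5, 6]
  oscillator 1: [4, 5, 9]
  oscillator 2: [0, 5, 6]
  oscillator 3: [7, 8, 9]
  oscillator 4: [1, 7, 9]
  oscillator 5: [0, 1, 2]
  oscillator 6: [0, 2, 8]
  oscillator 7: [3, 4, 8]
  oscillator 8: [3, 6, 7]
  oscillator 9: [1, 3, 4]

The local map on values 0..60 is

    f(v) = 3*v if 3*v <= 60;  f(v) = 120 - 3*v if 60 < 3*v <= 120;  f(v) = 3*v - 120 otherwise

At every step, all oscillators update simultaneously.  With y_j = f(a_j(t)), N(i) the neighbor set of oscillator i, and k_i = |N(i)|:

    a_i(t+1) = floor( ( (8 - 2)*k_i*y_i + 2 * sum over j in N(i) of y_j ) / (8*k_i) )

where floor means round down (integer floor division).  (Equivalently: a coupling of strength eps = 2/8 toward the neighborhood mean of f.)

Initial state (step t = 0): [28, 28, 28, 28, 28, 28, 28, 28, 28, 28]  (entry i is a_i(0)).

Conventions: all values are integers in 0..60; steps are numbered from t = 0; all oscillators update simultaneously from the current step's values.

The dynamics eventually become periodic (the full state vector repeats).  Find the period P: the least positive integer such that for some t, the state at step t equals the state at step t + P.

Answer: 2
Key observation: The state at step 1, [36, 36, 36, 36, 36, 36, 36, 36, 36, 36], reappears at step 3 — and no state repeats earlier — so the cycle the system enters has period 2.

Derivation:
t=0: [28, 28, 28, 28, 28, 28, 28, 28, 28, 28]
t=1: [36, 36, 36, 36, 36, 36, 36, 36, 36, 36]
t=2: [12, 12, 12, 12, 12, 12, 12, 12, 12, 12]
t=3: [36, 36, 36, 36, 36, 36, 36, 36, 36, 36]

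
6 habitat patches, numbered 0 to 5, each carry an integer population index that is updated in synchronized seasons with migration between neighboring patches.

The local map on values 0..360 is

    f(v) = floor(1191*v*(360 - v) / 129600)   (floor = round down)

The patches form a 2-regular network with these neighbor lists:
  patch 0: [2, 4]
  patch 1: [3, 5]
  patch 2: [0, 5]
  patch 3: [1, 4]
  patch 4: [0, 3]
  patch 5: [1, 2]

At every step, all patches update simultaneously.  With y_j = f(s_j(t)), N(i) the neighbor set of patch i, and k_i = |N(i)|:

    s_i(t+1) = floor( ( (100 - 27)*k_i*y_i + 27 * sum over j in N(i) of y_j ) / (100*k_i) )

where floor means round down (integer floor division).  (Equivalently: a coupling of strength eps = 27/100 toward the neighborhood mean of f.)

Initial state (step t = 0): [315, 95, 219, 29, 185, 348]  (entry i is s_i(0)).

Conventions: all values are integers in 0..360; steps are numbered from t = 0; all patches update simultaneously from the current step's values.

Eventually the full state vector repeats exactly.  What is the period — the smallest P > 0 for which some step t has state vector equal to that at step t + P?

Simulating step by step:
t=0: [315, 95, 219, 29, 185, 348]
t=1: [173, 185, 229, 135, 246, 97]
t=2: [288, 286, 272, 278, 265, 248]
t=3: [199, 204, 219, 209, 222, 241]
t=4: [290, 287, 281, 289, 283, 269]
t=5: [190, 195, 204, 190, 196, 216]
t=6: [295, 293, 291, 295, 295, 287]
t=7: [177, 181, 184, 176, 176, 189]
t=8: [297, 297, 297, 297, 297, 297]
t=9: [171, 171, 171, 171, 171, 171]
t=10: [297, 297, 297, 297, 297, 297]

Answer: 2
Key observation: The state at step 8, [297, 297, 297, 297, 297, 297], reappears at step 10 — and no state repeats earlier — so the cycle the system enters has period 2.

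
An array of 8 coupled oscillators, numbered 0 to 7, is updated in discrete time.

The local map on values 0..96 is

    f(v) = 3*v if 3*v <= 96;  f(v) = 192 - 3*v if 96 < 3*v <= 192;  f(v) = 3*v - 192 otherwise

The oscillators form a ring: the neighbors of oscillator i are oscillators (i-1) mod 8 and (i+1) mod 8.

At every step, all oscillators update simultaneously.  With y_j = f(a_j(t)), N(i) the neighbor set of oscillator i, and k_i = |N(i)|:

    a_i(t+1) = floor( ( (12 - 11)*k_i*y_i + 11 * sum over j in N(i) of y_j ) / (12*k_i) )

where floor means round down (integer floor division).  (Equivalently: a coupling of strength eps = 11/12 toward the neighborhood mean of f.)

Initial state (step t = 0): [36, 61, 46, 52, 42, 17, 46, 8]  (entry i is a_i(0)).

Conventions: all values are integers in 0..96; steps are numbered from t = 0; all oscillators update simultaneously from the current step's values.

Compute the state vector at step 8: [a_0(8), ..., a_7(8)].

Simulating step by step:
t=0: [36, 61, 46, 52, 42, 17, 46, 8]
t=1: [22, 64, 25, 58, 45, 59, 38, 65]
t=2: [6, 64, 14, 62, 19, 63, 14, 66]
t=3: [4, 27, 6, 45, 8, 45, 7, 28]
t=4: [76, 20, 64, 24, 54, 25, 66, 22]
t=5: [60, 21, 60, 19, 69, 22, 65, 24]
t=6: [62, 16, 56, 17, 57, 13, 63, 12]
t=7: [39, 17, 47, 24, 43, 14, 34, 7]
t=8: [39, 62, 60, 58, 57, 73, 36, 77]

Answer: [39, 62, 60, 58, 57, 73, 36, 77]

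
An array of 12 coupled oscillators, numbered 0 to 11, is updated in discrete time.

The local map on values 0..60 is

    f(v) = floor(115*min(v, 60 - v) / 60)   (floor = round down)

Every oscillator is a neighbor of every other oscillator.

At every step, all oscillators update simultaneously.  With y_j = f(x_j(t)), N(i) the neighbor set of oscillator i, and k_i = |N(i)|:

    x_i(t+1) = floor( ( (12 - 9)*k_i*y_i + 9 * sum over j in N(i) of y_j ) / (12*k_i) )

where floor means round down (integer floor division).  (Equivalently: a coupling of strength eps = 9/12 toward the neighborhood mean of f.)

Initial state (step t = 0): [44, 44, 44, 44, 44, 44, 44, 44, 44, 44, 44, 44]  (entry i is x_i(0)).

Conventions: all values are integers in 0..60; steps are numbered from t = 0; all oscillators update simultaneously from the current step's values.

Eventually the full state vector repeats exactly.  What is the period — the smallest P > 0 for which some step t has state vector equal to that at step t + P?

Answer: 6
Key observation: The state at step 12, [49, 49, 49, 49, 49, 49, 49, 49, 49, 49, 49, 49], reappears at step 18 — and no state repeats earlier — so the cycle the system enters has period 6.

Derivation:
t=0: [44, 44, 44, 44, 44, 44, 44, 44, 44, 44, 44, 44]
t=1: [30, 30, 30, 30, 30, 30, 30, 30, 30, 30, 30, 30]
t=2: [57, 57, 57, 57, 57, 57, 57, 57, 57, 57, 57, 57]
t=3: [5, 5, 5, 5, 5, 5, 5, 5, 5, 5, 5, 5]
t=4: [9, 9, 9, 9, 9, 9, 9, 9, 9, 9, 9, 9]
t=5: [17, 17, 17, 17, 17, 17, 17, 17, 17, 17, 17, 17]
t=6: [32, 32, 32, 32, 32, 32, 32, 32, 32, 32, 32, 32]
t=7: [53, 53, 53, 53, 53, 53, 53, 53, 53, 53, 53, 53]
t=8: [13, 13, 13, 13, 13, 13, 13, 13, 13, 13, 13, 13]
t=9: [24, 24, 24, 24, 24, 24, 24, 24, 24, 24, 24, 24]
t=10: [46, 46, 46, 46, 46, 46, 46, 46, 46, 46, 46, 46]
t=11: [26, 26, 26, 26, 26, 26, 26, 26, 26, 26, 26, 26]
t=12: [49, 49, 49, 49, 49, 49, 49, 49, 49, 49, 49, 49]
t=13: [21, 21, 21, 21, 21, 21, 21, 21, 21, 21, 21, 21]
t=14: [40, 40, 40, 40, 40, 40, 40, 40, 40, 40, 40, 40]
t=15: [38, 38, 38, 38, 38, 38, 38, 38, 38, 38, 38, 38]
t=16: [42, 42, 42, 42, 42, 42, 42, 42, 42, 42, 42, 42]
t=17: [34, 34, 34, 34, 34, 34, 34, 34, 34, 34, 34, 34]
t=18: [49, 49, 49, 49, 49, 49, 49, 49, 49, 49, 49, 49]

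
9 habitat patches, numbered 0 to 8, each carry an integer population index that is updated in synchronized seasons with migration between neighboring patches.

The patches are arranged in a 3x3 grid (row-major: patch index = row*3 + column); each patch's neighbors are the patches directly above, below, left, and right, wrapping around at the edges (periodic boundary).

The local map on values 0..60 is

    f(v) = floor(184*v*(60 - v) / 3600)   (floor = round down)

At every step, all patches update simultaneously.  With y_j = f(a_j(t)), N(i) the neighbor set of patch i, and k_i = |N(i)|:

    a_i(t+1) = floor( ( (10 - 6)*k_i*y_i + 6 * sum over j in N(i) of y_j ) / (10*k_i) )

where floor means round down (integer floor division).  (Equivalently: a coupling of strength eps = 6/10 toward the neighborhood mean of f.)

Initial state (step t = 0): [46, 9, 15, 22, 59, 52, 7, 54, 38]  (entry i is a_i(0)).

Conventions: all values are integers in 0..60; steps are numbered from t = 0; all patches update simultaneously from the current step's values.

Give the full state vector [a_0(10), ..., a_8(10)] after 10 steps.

Simulating step by step:
t=0: [46, 9, 15, 22, 59, 52, 7, 54, 38]
t=1: [30, 21, 31, 27, 16, 26, 27, 19, 30]
t=2: [44, 41, 44, 43, 39, 43, 44, 40, 44]
t=3: [35, 38, 35, 37, 39, 37, 36, 38, 36]
t=4: [43, 42, 43, 43, 41, 43, 43, 42, 43]
t=5: [37, 37, 37, 37, 38, 37, 37, 37, 37]
t=6: [43, 42, 43, 42, 42, 42, 43, 42, 43]
t=7: [37, 37, 37, 37, 38, 37, 37, 37, 37]
t=8: [43, 42, 43, 42, 42, 42, 43, 42, 43]
t=9: [37, 37, 37, 37, 38, 37, 37, 37, 37]
t=10: [43, 42, 43, 42, 42, 42, 43, 42, 43]

Answer: [43, 42, 43, 42, 42, 42, 43, 42, 43]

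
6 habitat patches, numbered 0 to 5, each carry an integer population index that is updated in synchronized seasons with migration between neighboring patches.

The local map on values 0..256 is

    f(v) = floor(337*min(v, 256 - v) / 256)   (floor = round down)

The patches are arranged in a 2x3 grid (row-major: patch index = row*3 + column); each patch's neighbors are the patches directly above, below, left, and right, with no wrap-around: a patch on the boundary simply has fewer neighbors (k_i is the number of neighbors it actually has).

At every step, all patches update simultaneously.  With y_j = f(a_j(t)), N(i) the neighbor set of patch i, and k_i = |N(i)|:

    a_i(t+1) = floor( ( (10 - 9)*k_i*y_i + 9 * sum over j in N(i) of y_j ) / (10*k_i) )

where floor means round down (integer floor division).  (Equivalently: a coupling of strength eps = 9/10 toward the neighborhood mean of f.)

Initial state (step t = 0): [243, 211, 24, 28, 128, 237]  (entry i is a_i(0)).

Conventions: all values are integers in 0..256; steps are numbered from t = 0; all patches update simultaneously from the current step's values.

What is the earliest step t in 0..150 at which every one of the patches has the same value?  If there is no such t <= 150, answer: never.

Simulating step by step:
t=0: [243, 211, 24, 28, 128, 237]  (not all equal)
t=1: [44, 70, 40, 86, 52, 92]  (not all equal)
t=2: [97, 62, 101, 67, 104, 66]  (not all equal)
t=3: [88, 126, 88, 127, 90, 129]  (not all equal)
t=4: [160, 120, 160, 121, 161, 121]  (not all equal)
t=5: [154, 128, 154, 128, 155, 128]  (not all equal)
t=6: [164, 136, 164, 136, 164, 136]  (not all equal)
t=7: [153, 124, 153, 124, 153, 124]  (not all equal)
t=8: [160, 137, 160, 137, 160, 137]  (not all equal)
t=9: [153, 129, 153, 129, 153, 129]  (not all equal)
t=10: [163, 138, 163, 138, 163, 138]  (not all equal)
t=11: [151, 125, 151, 125, 151, 125]  (not all equal)
t=12: [161, 140, 161, 140, 161, 140]  (not all equal)
t=13: [149, 127, 149, 127, 149, 127]  (not all equal)
t=14: [164, 142, 164, 142, 164, 142]  (not all equal)
t=15: [147, 123, 147, 123, 147, 123]  (not all equal)
t=16: [159, 144, 159, 144, 159, 144]  (not all equal)
t=17: [145, 129, 145, 129, 145, 129]  (not all equal)
t=18: [164, 148, 164, 148, 164, 148]  (not all equal)
t=19: [139, 123, 139, 123, 139, 123]  (not all equal)
t=20: [160, 154, 160, 154, 160, 154]  (not all equal)
t=21: [133, 126, 133, 126, 133, 126]  (not all equal)
t=22: [164, 161, 164, 161, 164, 161]  (not all equal)
t=23: [124, 121, 124, 121, 124, 121]  (not all equal)
t=24: [159, 162, 159, 162, 159, 162]  (not all equal)
t=25: [123, 126, 123, 126, 123, 126]  (not all equal)
t=26: [164, 161, 164, 161, 164, 161]  (not all equal)

Answer: never
Key observation: The state at step 22 reappears at step 26 — the system is in a cycle of period 4 from step 22 on.  No step 0..26 is synchronized, and the cycle repeats forever, so no step up to 150 (or ever) has all patches equal.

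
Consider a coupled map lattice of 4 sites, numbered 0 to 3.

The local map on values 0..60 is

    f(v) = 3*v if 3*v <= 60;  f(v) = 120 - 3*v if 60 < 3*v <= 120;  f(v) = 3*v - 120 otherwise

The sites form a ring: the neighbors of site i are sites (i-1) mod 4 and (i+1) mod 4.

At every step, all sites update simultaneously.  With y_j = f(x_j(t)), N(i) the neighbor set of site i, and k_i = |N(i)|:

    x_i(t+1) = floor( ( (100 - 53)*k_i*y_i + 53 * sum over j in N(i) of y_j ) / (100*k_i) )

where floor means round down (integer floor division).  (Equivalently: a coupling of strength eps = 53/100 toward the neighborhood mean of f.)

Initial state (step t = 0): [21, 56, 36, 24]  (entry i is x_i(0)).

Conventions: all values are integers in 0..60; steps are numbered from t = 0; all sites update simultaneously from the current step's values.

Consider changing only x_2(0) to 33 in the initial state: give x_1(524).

Answer: x_1(524) = 29
Key observation: The state at step 26, [18, 30, 42, 30], reappears at step 30: the system is in a cycle of period 4 from step 26 on.  Therefore the state at step 524 equals the state at step 26 + ((524 - 26) mod 4) = 28, which is [17, 29, 41, 29].

Derivation:
t=0: [21, 56, 33, 24]
t=1: [52, 43, 35, 43]
t=2: [21, 17, 11, 17]
t=3: [53, 47, 42, 47]
t=4: [29, 21, 13, 21]
t=5: [45, 45, 48, 45]
t=6: [15, 17, 19, 17]
t=7: [48, 51, 53, 51]
t=8: [28, 32, 35, 32]
t=9: [29, 24, 19, 24]
t=10: [40, 46, 52, 46]
t=11: [9, 18, 26, 18]
t=12: [41, 43, 48, 43]
t=13: [6, 11, 16, 11]
t=14: [25, 33, 40, 33]
t=15: [32, 21, 11, 21]
t=16: [41, 41, 45, 41]
t=17: [3, 6, 8, 6]
t=18: [13, 17, 20, 17]
t=19: [45, 50, 55, 50]
t=20: [22, 30, 37, 30]
t=21: [41, 30, 20, 30]
t=22: [17, 30, 44, 30]
t=23: [39, 30, 21, 30]
t=24: [17, 30, 42, 30]
t=25: [39, 29, 18, 29]
t=26: [18, 30, 42, 30]
t=27: [41, 30, 18, 30]
t=28: [17, 29, 41, 29]
t=29: [41, 29, 18, 29]
t=30: [18, 30, 42, 30]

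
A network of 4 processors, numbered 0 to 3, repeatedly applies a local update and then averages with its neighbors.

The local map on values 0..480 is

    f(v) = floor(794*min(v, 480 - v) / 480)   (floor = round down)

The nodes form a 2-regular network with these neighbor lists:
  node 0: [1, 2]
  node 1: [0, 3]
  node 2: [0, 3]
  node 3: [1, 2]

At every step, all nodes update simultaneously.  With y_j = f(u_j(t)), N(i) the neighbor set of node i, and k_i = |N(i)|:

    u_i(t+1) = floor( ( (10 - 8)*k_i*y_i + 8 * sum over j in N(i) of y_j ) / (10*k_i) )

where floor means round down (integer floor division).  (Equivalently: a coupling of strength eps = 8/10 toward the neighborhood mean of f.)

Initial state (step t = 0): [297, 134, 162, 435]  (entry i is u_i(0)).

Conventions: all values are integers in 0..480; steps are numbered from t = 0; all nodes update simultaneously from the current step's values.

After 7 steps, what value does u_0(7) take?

Simulating step by step:
t=0: [297, 134, 162, 435]
t=1: [255, 194, 203, 210]
t=2: [336, 351, 354, 331]
t=3: [216, 236, 235, 217]
t=4: [382, 364, 363, 382]
t=5: [186, 167, 168, 186]
t=6: [282, 300, 301, 282]
t=7: [302, 321, 320, 302]

Answer: u_0(7) = 302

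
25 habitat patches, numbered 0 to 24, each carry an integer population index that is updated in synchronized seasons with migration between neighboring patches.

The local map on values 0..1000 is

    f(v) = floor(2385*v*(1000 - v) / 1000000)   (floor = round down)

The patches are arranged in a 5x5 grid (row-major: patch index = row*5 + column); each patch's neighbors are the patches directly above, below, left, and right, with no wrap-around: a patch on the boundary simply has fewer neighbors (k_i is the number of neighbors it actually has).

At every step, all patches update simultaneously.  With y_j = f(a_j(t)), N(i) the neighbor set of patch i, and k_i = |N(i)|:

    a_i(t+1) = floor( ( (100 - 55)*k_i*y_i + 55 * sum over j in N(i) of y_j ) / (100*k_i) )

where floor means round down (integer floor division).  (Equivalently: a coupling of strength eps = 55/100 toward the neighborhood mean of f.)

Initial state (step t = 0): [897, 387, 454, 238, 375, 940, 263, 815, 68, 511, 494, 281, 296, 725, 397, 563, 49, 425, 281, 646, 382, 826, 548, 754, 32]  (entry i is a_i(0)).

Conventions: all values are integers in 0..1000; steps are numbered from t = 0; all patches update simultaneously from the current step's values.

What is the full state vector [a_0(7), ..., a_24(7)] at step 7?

Answer: [580, 580, 580, 580, 580, 580, 580, 580, 580, 580, 580, 580, 580, 580, 580, 580, 580, 580, 580, 580, 580, 580, 580, 580, 580]

Derivation:
t=0: [897, 387, 454, 238, 375, 940, 263, 815, 68, 511, 494, 281, 296, 725, 397, 563, 49, 425, 281, 646, 382, 826, 548, 754, 32]
t=1: [291, 487, 514, 432, 533, 294, 419, 395, 323, 502, 488, 445, 484, 447, 552, 496, 323, 492, 497, 451, 508, 385, 515, 408, 304]
t=2: [521, 573, 588, 576, 591, 528, 570, 571, 556, 580, 575, 580, 589, 581, 590, 582, 556, 585, 591, 575, 587, 567, 586, 569, 547]
t=3: [591, 584, 580, 581, 578, 590, 584, 582, 584, 580, 583, 581, 579, 579, 578, 581, 584, 579, 578, 581, 580, 582, 580, 582, 586]
t=4: [576, 578, 579, 580, 580, 577, 578, 579, 579, 580, 578, 579, 580, 580, 580, 579, 579, 580, 580, 580, 580, 579, 580, 579, 579]
t=5: [581, 581, 580, 580, 580, 581, 581, 580, 580, 580, 581, 580, 580, 580, 580, 580, 580, 580, 580, 580, 580, 580, 580, 580, 580]
t=6: [580, 580, 580, 580, 580, 580, 580, 580, 580, 580, 580, 580, 580, 580, 580, 580, 580, 580, 580, 580, 580, 580, 580, 580, 580]
t=7: [580, 580, 580, 580, 580, 580, 580, 580, 580, 580, 580, 580, 580, 580, 580, 580, 580, 580, 580, 580, 580, 580, 580, 580, 580]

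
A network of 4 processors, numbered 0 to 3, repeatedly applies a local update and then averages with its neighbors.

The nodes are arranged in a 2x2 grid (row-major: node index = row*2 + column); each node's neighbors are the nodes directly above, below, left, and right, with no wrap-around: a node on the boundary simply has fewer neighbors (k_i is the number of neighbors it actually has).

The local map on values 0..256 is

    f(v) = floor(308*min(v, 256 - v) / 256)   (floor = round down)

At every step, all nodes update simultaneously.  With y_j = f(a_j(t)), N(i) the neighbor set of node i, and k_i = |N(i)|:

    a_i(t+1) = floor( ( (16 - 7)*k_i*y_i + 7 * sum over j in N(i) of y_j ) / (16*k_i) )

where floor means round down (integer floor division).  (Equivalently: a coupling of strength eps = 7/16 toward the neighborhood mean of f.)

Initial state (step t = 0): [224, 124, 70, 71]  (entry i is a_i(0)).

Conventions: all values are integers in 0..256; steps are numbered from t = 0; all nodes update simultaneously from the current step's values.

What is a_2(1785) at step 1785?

Simulating step by step:
t=0: [224, 124, 70, 71]
t=1: [72, 110, 74, 98]
t=2: [96, 118, 94, 114]
t=3: [120, 134, 118, 132]
t=4: [143, 146, 143, 146]
t=5: [134, 132, 134, 132]
t=6: [146, 148, 146, 148]
t=7: [131, 129, 131, 129]
t=8: [150, 151, 150, 151]
t=9: [126, 126, 126, 126]
t=10: [151, 151, 151, 151]
t=11: [126, 126, 126, 126]

Answer: a_2(1785) = 126
Key observation: The state at step 9, [126, 126, 126, 126], reappears at step 11: the system is in a cycle of period 2 from step 9 on.  Therefore the state at step 1785 equals the state at step 9 + ((1785 - 9) mod 2) = 9, which is [126, 126, 126, 126].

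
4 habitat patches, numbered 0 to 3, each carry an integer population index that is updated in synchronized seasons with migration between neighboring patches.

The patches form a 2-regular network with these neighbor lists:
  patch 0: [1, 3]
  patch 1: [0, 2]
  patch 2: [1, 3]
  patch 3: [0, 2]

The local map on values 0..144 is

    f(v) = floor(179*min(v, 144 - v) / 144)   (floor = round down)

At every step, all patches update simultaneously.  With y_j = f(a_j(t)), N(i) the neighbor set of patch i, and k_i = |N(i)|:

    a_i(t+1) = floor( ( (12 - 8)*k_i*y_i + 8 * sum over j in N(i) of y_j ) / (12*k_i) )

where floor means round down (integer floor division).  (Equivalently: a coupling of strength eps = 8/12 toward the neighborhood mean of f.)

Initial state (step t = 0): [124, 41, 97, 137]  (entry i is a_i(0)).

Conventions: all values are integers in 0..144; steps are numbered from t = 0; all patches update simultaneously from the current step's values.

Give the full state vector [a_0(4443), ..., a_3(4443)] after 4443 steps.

Simulating step by step:
t=0: [124, 41, 97, 137]
t=1: [27, 44, 38, 30]
t=2: [41, 44, 46, 39]
t=3: [50, 53, 53, 51]
t=4: [63, 64, 64, 63]
t=5: [78, 78, 78, 78]
t=6: [82, 82, 82, 82]
t=7: [77, 77, 77, 77]
t=8: [83, 83, 83, 83]
t=9: [75, 75, 75, 75]
t=10: [85, 85, 85, 85]
t=11: [73, 73, 73, 73]
t=12: [88, 88, 88, 88]
t=13: [69, 69, 69, 69]
t=14: [85, 85, 85, 85]

Answer: [73, 73, 73, 73]
Key observation: The state at step 10, [85, 85, 85, 85], reappears at step 14: the system is in a cycle of period 4 from step 10 on.  Therefore the state at step 4443 equals the state at step 10 + ((4443 - 10) mod 4) = 11, which is [73, 73, 73, 73].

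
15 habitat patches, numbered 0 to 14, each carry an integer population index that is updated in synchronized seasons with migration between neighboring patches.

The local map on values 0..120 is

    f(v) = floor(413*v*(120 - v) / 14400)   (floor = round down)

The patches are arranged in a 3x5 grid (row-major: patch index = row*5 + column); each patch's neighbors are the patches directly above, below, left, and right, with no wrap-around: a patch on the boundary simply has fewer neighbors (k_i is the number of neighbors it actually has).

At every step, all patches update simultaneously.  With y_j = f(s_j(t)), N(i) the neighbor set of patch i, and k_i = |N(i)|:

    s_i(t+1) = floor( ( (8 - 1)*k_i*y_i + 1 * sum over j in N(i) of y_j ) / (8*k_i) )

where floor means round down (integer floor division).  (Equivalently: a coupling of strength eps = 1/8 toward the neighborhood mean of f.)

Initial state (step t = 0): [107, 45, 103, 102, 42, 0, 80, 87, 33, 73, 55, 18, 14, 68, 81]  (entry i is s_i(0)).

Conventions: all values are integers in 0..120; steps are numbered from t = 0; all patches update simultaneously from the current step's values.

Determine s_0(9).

Simulating step by step:
t=0: [107, 45, 103, 102, 42, 0, 80, 87, 33, 73, 55, 18, 14, 68, 81]
t=1: [40, 91, 53, 54, 90, 9, 86, 80, 82, 96, 92, 55, 46, 97, 91]
t=2: [86, 77, 99, 100, 77, 34, 81, 91, 87, 67, 72, 99, 95, 66, 73]
t=3: [83, 91, 61, 59, 92, 83, 88, 74, 82, 99, 95, 62, 69, 99, 98]
t=4: [87, 76, 101, 101, 74, 86, 81, 96, 87, 60, 71, 100, 98, 62, 60]
t=5: [82, 92, 57, 57, 94, 83, 88, 66, 81, 101, 95, 60, 62, 100, 103]
t=6: [87, 75, 100, 100, 71, 86, 81, 100, 88, 56, 71, 100, 101, 60, 50]
t=7: [82, 93, 58, 59, 96, 83, 87, 58, 79, 100, 95, 60, 57, 99, 100]
t=8: [87, 74, 101, 101, 67, 86, 83, 101, 90, 58, 71, 100, 100, 62, 57]
t=9: [83, 94, 56, 57, 98, 83, 86, 56, 77, 101, 95, 60, 58, 99, 102]

Answer: s_0(9) = 83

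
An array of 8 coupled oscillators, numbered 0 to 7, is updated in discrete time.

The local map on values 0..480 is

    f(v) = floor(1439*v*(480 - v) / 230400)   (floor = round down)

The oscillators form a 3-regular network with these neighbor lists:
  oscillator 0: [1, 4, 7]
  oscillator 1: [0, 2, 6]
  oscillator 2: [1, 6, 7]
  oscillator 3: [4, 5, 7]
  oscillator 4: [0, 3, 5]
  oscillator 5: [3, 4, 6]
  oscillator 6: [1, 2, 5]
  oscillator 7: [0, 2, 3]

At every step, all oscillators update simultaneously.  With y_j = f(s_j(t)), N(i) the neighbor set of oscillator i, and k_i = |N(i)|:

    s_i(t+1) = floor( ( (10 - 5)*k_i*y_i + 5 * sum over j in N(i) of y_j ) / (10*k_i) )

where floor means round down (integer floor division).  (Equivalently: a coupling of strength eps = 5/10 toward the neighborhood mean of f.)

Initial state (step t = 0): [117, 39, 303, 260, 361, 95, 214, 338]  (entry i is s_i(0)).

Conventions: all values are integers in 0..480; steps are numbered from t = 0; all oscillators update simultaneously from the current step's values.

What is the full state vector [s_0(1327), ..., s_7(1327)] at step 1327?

Simulating step by step:
t=0: [117, 39, 303, 260, 361, 95, 214, 338]
t=1: [244, 212, 293, 311, 275, 277, 289, 308]
t=2: [352, 351, 342, 336, 349, 346, 346, 336]
t=3: [285, 285, 292, 297, 287, 290, 288, 297]
t=4: [345, 345, 342, 340, 344, 343, 344, 340]
t=5: [291, 291, 293, 295, 292, 293, 292, 295]
t=6: [342, 342, 341, 340, 341, 341, 342, 340]
t=7: [294, 294, 295, 296, 295, 295, 294, 296]
t=8: [340, 340, 340, 340, 340, 340, 340, 340]
t=9: [297, 297, 297, 297, 297, 297, 297, 297]
t=10: [339, 339, 339, 339, 339, 339, 339, 339]
t=11: [298, 298, 298, 298, 298, 298, 298, 298]
t=12: [338, 338, 338, 338, 338, 338, 338, 338]
t=13: [299, 299, 299, 299, 299, 299, 299, 299]
t=14: [338, 338, 338, 338, 338, 338, 338, 338]

Answer: [299, 299, 299, 299, 299, 299, 299, 299]
Key observation: The state at step 12, [338, 338, 338, 338, 338, 338, 338, 338], reappears at step 14: the system is in a cycle of period 2 from step 12 on.  Therefore the state at step 1327 equals the state at step 12 + ((1327 - 12) mod 2) = 13, which is [299, 299, 299, 299, 299, 299, 299, 299].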